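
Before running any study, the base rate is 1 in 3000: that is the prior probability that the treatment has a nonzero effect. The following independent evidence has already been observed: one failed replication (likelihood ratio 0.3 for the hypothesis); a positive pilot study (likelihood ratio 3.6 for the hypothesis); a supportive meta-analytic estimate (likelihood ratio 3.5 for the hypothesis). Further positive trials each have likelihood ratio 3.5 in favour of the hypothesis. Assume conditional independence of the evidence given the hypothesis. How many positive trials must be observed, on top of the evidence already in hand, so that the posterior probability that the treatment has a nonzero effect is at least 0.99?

Prior odds = (1/3000)/(2999/3000) = 1/2999.
Combined Bayes factor of the evidence already in hand = 0.3 × 3.6 × 3.5 = 3.78.
Odds after that evidence = (1/2999) × 3.78 = 189/149950.
Target odds = 0.99/0.01 = 99.
Need 3.5ⁿ ≥ 99 ÷ (189/149950) = 1649450/21.
3.5⁸ = 5764801/256 falls short of 1649450/21 but 3.5⁹ = 40353607/512 reaches it, so n = 9.

9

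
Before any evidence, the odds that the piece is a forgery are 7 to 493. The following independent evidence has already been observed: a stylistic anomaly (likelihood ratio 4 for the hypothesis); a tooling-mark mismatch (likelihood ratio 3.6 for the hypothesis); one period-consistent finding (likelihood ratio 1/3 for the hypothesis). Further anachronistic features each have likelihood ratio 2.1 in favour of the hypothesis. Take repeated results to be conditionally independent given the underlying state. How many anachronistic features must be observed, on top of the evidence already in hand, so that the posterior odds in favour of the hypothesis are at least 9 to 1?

7

Prior odds = 7/493.
Combined Bayes factor of the evidence already in hand = 4 × 3.6 × (1/3) = 4.8.
Odds after that evidence = (7/493) × 4.8 = 168/2465.
Target odds = 9.
Need 2.1ⁿ ≥ 9 ÷ (168/2465) = 7395/56.
2.1⁶ = 85766121/1000000 falls short of 7395/56 but 2.1⁷ ≈180.109 reaches it, so n = 7.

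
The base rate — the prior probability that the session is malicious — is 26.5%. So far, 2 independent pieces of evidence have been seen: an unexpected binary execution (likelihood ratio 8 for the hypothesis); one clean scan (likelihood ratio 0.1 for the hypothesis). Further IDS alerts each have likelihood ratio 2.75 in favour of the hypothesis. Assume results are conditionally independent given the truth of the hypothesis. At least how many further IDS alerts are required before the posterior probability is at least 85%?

3

Prior odds = 0.265/0.735 = 53/147.
Combined Bayes factor of the evidence already in hand = 8 × 0.1 = 0.8.
Odds after that evidence = (53/147) × 0.8 = 212/735.
Target odds = 0.85/0.15 = 17/3.
Need 2.75ⁿ ≥ 17/3 ÷ (212/735) = 4165/212.
2.75² = 7.5625 falls short of 4165/212 but 2.75³ = 20.796875 reaches it, so n = 3.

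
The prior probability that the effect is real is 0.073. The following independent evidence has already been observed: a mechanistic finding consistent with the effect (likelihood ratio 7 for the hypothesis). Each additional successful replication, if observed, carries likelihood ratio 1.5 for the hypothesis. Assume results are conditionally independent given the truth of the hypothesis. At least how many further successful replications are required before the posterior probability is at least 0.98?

12

Prior odds = 0.073/0.927 = 73/927.
Bayes factor of the evidence already in hand = 7.
Odds after that evidence = (73/927) × 7 = 511/927.
Target odds = 0.98/0.02 = 49.
Need 1.5ⁿ ≥ 49 ÷ (511/927) = 6489/73.
1.5¹¹ = 177147/2048 falls short of 6489/73 but 1.5¹² = 531441/4096 reaches it, so n = 12.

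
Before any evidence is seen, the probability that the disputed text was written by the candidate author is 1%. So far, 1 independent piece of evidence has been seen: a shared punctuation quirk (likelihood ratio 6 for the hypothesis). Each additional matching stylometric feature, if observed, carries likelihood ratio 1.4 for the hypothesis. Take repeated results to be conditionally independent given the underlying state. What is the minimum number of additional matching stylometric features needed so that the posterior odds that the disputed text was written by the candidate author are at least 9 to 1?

Prior odds = 0.01/0.99 = 1/99.
Bayes factor of the evidence already in hand = 6.
Odds after that evidence = (1/99) × 6 = 2/33.
Target odds = 9.
Need 1.4ⁿ ≥ 9 ÷ (2/33) = 148.5.
1.4¹⁴ ≈111.12 falls short of 148.5 but 1.4¹⁵ ≈155.568 reaches it, so n = 15.

15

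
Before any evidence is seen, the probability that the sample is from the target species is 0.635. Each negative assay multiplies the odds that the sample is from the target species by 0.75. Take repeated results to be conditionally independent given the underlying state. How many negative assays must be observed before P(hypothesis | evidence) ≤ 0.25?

6

Prior odds: 0.635 ÷ 0.365 = 127/73.
Likelihood ratio per negative assay = 0.75.
Target posterior odds = 0.25/0.75 = 1/3.
Need (127/73) × 0.75ⁿ ≤ 1/3, i.e. 0.75ⁿ ≤ 73/381.
0.75⁵ = 243/1024 is still above 73/381 but 0.75⁶ = 729/4096 is at or below it, so n = 6.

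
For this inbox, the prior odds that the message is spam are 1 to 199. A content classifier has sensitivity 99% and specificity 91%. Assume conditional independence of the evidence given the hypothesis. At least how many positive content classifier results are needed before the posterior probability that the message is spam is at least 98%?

4

Prior odds = 1/199.
False-positive rate = 1 − 0.91 = 0.09; likelihood ratio of a positive = 0.99/0.09 = 11.
Target posterior odds = 0.98/0.02 = 49.
Require 11ⁿ ≥ 49 ÷ (1/199) = 9751.
11³ = 1331 falls short of 9751 but 11⁴ = 14641 reaches it, so n = 4.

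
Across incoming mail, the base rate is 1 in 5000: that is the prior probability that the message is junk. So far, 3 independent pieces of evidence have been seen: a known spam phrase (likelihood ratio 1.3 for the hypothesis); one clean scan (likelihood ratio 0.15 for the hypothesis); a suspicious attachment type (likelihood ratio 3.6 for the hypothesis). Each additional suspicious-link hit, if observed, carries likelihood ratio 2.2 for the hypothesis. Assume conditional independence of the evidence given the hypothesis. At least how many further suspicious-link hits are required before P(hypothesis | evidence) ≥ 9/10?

15

Prior odds = 0.0002/0.9998 = 1/4999.
Combined Bayes factor of the evidence already in hand = 1.3 × 0.15 × 3.6 = 0.702.
Odds after that evidence = (1/4999) × 0.702 = 351/2499500.
Target odds = 0.9/0.1 = 9.
Need 2.2ⁿ ≥ 9 ÷ (351/2499500) = 2499500/39.
2.2¹⁴ ≈62218.2 falls short of 2499500/39 but 2.2¹⁵ ≈136880 reaches it, so n = 15.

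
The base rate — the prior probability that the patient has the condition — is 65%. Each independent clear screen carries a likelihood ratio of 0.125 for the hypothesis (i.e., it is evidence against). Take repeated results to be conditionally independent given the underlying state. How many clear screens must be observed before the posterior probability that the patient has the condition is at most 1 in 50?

Prior odds: 0.65 ÷ 0.35 = 13/7.
Likelihood ratio per clear screen = 0.125.
Target posterior odds = 0.02/0.98 = 1/49.
Require 0.125ⁿ ≤ 1/49 ÷ (13/7) = 1/91.
0.125² = 0.015625 is still above 1/91 but 0.125³ = 0.001953125 is at or below it, so n = 3.

3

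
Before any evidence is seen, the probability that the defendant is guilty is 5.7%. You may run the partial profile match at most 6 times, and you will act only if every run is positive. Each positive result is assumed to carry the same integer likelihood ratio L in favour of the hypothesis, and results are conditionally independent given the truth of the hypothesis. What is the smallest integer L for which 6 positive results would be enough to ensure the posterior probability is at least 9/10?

3

Prior odds = 0.057/0.943 = 57/943.
Target odds = 0.9/0.1 = 9.
Need L⁶ ≥ 9 ÷ (57/943) = 2829/19.
2⁶ = 64 < 2829/19 ≤ 729 = 3⁶, so L = 3.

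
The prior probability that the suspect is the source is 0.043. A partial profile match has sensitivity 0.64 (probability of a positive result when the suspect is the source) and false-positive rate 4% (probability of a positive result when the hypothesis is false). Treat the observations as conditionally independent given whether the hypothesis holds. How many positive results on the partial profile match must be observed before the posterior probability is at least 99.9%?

Prior odds = 0.043/0.957 = 43/957.
Likelihood ratio of a positive result = 0.64/0.04 = 16.
Target odds: 0.999 ÷ 0.001 = 999.
Require 16ⁿ ≥ 999 ÷ (43/957) = 956043/43.
16³ = 4096 falls short of 956043/43 but 16⁴ = 65536 reaches it, so n = 4.

4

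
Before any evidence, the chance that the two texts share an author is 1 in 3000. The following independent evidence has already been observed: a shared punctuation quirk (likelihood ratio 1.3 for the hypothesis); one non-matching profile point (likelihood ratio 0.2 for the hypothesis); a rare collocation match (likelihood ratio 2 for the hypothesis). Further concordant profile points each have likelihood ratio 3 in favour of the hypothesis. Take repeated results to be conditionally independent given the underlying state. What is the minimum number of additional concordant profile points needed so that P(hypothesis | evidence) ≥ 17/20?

10

Prior odds = (1/3000)/(2999/3000) = 1/2999.
Combined Bayes factor of the evidence already in hand = 1.3 × 0.2 × 2 = 0.52.
Odds after that evidence = (1/2999) × 0.52 = 13/74975.
Target odds = 0.85/0.15 = 17/3.
Need 3ⁿ ≥ 17/3 ÷ (13/74975) = 1274575/39.
3⁹ = 19683 falls short of 1274575/39 but 3¹⁰ = 59049 reaches it, so n = 10.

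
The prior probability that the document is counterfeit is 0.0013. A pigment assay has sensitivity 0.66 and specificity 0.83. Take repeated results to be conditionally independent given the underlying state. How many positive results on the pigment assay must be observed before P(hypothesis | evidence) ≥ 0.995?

Prior odds = 0.0013/0.9987 = 13/9987.
False-positive rate = 1 − 0.83 = 0.17; likelihood ratio of a positive = 0.66/0.17 = 66/17.
Target posterior odds = 0.995/0.005 = 199.
Need (13/9987) × (66/17)ⁿ ≥ 199, i.e. (66/17)ⁿ ≥ 1987413/13.
(66/17)⁸ ≈51613.1 falls short of 1987413/13 but (66/17)⁹ ≈200380 reaches it, so n = 9.

9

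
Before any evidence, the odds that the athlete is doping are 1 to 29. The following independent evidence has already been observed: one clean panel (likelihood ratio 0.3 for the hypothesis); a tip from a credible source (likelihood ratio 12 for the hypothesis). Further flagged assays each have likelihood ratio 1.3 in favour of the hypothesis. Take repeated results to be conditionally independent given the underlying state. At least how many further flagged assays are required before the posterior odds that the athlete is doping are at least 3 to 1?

13

Prior odds = 1/29.
Combined Bayes factor of the evidence already in hand = 0.3 × 12 = 3.6.
Odds after that evidence = (1/29) × 3.6 = 18/145.
Target odds = 3.
Need 1.3ⁿ ≥ 3 ÷ (18/145) = 145/6.
1.3¹² ≈23.2981 falls short of 145/6 but 1.3¹³ ≈30.2875 reaches it, so n = 13.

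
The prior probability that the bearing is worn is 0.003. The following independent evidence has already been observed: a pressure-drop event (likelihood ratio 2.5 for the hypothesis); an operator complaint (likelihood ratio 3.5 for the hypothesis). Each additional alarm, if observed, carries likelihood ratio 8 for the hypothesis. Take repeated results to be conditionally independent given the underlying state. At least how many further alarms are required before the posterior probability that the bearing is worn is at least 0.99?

Prior odds = 0.003/0.997 = 3/997.
Combined Bayes factor of the evidence already in hand = 2.5 × 3.5 = 8.75.
Odds after that evidence = (3/997) × 8.75 = 105/3988.
Target odds = 0.99/0.01 = 99.
Need 8ⁿ ≥ 99 ÷ (105/3988) = 131604/35.
8³ = 512 falls short of 131604/35 but 8⁴ = 4096 reaches it, so n = 4.

4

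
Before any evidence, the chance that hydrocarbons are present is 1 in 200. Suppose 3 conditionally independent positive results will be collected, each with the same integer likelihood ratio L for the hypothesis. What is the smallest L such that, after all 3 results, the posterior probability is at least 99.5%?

Prior odds = 0.005/0.995 = 1/199.
Target odds = 0.995/0.005 = 199.
Need L³ ≥ 199 ÷ (1/199) = 39601.
34³ = 39304 < 39601 ≤ 42875 = 35³, so L = 35.

35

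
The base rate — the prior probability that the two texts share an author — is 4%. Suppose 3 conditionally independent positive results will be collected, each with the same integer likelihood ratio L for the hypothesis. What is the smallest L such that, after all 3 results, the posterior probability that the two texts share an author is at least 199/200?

17

Prior odds = 0.04/0.96 = 1/24.
Target odds = 0.995/0.005 = 199.
Need L³ ≥ 199 ÷ (1/24) = 4776.
16³ = 4096 < 4776 ≤ 4913 = 17³, so L = 17.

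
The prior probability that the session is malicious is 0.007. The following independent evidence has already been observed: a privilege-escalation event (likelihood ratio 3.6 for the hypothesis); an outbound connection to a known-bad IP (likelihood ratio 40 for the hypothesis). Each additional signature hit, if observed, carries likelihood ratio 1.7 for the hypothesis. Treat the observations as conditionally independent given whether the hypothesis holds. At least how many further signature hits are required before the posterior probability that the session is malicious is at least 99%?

Prior odds = 0.007/0.993 = 7/993.
Combined Bayes factor of the evidence already in hand = 3.6 × 40 = 144.
Odds after that evidence = (7/993) × 144 = 336/331.
Target odds = 0.99/0.01 = 99.
Need 1.7ⁿ ≥ 99 ÷ (336/331) = 10923/112.
1.7⁸ ≈69.7576 falls short of 10923/112 but 1.7⁹ ≈118.588 reaches it, so n = 9.

9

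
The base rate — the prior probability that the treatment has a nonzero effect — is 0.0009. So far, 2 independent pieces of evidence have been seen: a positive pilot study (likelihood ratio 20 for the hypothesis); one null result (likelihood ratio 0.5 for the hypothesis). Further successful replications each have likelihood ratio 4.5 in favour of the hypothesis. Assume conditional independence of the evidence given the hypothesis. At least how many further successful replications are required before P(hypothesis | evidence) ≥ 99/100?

7

Prior odds = 0.0009/0.9991 = 9/9991.
Combined Bayes factor of the evidence already in hand = 20 × 0.5 = 10.
Odds after that evidence = (9/9991) × 10 = 90/9991.
Target odds = 0.99/0.01 = 99.
Need 4.5ⁿ ≥ 99 ÷ (90/9991) = 10990.1.
4.5⁶ = 8303.765625 falls short of 10990.1 but 4.5⁷ = 4782969/128 reaches it, so n = 7.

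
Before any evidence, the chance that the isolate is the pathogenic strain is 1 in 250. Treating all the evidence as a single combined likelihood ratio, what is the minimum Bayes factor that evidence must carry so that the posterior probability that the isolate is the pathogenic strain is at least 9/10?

2241

Prior odds = 0.004/0.996 = 1/249.
Target odds = 0.9/0.1 = 9.
Required Bayes factor = 9 ÷ (1/249) = 2241.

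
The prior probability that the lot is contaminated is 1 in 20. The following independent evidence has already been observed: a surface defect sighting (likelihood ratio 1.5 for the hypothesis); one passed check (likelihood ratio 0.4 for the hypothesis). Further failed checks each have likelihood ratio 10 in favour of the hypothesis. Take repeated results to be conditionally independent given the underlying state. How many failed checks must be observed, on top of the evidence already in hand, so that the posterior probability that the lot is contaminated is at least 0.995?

Prior odds = 0.05/0.95 = 1/19.
Combined Bayes factor of the evidence already in hand = 1.5 × 0.4 = 0.6.
Odds after that evidence = (1/19) × 0.6 = 3/95.
Target odds = 0.995/0.005 = 199.
Need 10ⁿ ≥ 199 ÷ (3/95) = 18905/3.
10³ = 1000 falls short of 18905/3 but 10⁴ = 10000 reaches it, so n = 4.

4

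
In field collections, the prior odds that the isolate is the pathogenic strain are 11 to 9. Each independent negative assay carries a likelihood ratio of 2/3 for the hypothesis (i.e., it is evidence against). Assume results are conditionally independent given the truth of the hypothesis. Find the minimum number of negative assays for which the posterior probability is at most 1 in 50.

Prior odds = 11/9.
Likelihood ratio per negative assay = 2/3.
Target posterior odds = 0.02/0.98 = 1/49.
Require (2/3)ⁿ ≤ 1/49 ÷ (11/9) = 9/539.
(2/3)¹⁰ = 1024/59049 is still above 9/539 but (2/3)¹¹ = 2048/177147 is at or below it, so n = 11.

11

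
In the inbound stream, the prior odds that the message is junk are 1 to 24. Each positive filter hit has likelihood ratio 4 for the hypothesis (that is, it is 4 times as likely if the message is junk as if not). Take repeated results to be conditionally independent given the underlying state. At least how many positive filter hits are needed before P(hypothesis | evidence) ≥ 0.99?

6

Prior odds = 1/24.
Likelihood ratio per positive filter hit = 4.
Target odds: 0.99 ÷ 0.01 = 99.
Require 4ⁿ ≥ 99 ÷ (1/24) = 2376.
4⁵ = 1024 falls short of 2376 but 4⁶ = 4096 reaches it, so n = 6.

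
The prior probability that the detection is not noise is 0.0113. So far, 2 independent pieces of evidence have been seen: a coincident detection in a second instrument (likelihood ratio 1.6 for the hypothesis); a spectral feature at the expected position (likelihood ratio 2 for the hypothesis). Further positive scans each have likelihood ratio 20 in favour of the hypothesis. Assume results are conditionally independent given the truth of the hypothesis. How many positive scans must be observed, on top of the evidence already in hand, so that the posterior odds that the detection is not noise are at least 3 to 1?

Prior odds = 0.0113/0.9887 = 113/9887.
Combined Bayes factor of the evidence already in hand = 1.6 × 2 = 3.2.
Odds after that evidence = (113/9887) × 3.2 = 1808/49435.
Target odds = 3.
Need 20ⁿ ≥ 3 ÷ (1808/49435) = 148305/1808.
20¹ = 20 falls short of 148305/1808 but 20² = 400 reaches it, so n = 2.

2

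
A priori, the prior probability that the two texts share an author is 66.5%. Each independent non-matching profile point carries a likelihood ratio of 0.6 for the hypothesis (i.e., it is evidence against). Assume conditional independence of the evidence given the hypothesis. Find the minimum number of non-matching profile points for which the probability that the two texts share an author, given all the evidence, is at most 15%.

Prior odds = 0.665/0.335 = 133/67.
Likelihood ratio per non-matching profile point = 0.6.
Target posterior odds = 0.15/0.85 = 3/17.
Require 0.6ⁿ ≤ 3/17 ÷ (133/67) = 201/2261.
0.6⁴ = 0.1296 is still above 201/2261 but 0.6⁵ = 0.07776 is at or below it, so n = 5.

5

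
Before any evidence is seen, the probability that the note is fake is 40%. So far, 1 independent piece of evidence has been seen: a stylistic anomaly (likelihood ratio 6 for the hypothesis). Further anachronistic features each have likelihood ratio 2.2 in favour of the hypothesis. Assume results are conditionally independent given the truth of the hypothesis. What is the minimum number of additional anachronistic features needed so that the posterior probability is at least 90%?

2

Prior odds = 0.4/0.6 = 2/3.
Bayes factor of the evidence already in hand = 6.
Odds after that evidence = (2/3) × 6 = 4.
Target odds = 0.9/0.1 = 9.
Need 2.2ⁿ ≥ 9 ÷ 4 = 2.25.
2.2¹ = 2.2 falls short of 2.25 but 2.2² = 4.84 reaches it, so n = 2.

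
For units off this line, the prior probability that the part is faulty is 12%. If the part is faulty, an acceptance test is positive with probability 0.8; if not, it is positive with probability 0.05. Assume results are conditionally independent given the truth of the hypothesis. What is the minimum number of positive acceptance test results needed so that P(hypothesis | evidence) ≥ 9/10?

Prior odds = 0.12/0.88 = 3/22.
Likelihood ratio of a positive = 0.8/0.05 = 16.
Target odds: 0.9 ÷ 0.1 = 9.
Need (3/22) × 16ⁿ ≥ 9, i.e. 16ⁿ ≥ 66.
16¹ = 16 falls short of 66 but 16² = 256 reaches it, so n = 2.

2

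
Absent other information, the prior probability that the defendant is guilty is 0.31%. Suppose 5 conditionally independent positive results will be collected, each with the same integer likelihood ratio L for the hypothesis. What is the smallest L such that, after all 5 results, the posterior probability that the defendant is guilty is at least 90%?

Prior odds = 0.0031/0.9969 = 31/9969.
Target odds = 0.9/0.1 = 9.
Need L⁵ ≥ 9 ÷ (31/9969) = 89721/31.
4⁵ = 1024 < 89721/31 ≤ 3125 = 5⁵, so L = 5.

5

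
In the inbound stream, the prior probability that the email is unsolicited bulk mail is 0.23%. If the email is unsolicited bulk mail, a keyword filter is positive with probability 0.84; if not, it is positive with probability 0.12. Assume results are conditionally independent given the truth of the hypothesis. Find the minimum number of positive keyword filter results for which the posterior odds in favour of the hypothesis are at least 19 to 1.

Prior odds: 0.0023 ÷ 0.9977 = 23/9977.
Likelihood ratio of a positive = 0.84/0.12 = 7.
Target odds = 19.
Need (23/9977) × 7ⁿ ≥ 19, i.e. 7ⁿ ≥ 189563/23.
7⁴ = 2401 falls short of 189563/23 but 7⁵ = 16807 reaches it, so n = 5.

5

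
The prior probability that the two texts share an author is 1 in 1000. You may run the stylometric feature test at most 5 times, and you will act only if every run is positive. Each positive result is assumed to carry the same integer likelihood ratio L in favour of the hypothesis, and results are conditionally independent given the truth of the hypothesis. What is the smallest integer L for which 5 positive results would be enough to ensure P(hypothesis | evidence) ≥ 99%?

10

Prior odds = 0.001/0.999 = 1/999.
Target odds = 0.99/0.01 = 99.
Need L⁵ ≥ 99 ÷ (1/999) = 98901.
9⁵ = 59049 < 98901 ≤ 100000 = 10⁵, so L = 10.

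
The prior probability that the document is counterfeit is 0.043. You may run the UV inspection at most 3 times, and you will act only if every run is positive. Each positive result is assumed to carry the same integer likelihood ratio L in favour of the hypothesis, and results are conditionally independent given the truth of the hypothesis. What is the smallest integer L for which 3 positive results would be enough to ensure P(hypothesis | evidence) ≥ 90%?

6

Prior odds = 0.043/0.957 = 43/957.
Target odds = 0.9/0.1 = 9.
Need L³ ≥ 9 ÷ (43/957) = 8613/43.
5³ = 125 < 8613/43 ≤ 216 = 6³, so L = 6.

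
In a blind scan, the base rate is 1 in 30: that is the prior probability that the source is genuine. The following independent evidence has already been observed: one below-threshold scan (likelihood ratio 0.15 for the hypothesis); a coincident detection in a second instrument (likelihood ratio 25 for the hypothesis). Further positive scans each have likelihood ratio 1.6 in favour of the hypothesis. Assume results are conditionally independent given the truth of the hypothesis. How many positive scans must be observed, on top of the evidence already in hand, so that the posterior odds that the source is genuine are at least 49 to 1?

13

Prior odds = (1/30)/(29/30) = 1/29.
Combined Bayes factor of the evidence already in hand = 0.15 × 25 = 3.75.
Odds after that evidence = (1/29) × 3.75 = 15/116.
Target odds = 49.
Need 1.6ⁿ ≥ 49 ÷ (15/116) = 5684/15.
1.6¹² ≈281.475 falls short of 5684/15 but 1.6¹³ ≈450.36 reaches it, so n = 13.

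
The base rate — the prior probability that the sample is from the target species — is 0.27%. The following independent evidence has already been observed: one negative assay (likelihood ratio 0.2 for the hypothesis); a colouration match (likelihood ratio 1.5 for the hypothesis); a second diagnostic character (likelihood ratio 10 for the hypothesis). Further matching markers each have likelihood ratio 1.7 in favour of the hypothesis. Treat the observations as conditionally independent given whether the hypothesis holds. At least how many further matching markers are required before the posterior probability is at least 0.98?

Prior odds = 0.0027/0.9973 = 27/9973.
Combined Bayes factor of the evidence already in hand = 0.2 × 1.5 × 10 = 3.
Odds after that evidence = (27/9973) × 3 = 81/9973.
Target odds = 0.98/0.02 = 49.
Need 1.7ⁿ ≥ 49 ÷ (81/9973) = 488677/81.
1.7¹⁶ ≈4866.12 falls short of 488677/81 but 1.7¹⁷ ≈8272.4 reaches it, so n = 17.

17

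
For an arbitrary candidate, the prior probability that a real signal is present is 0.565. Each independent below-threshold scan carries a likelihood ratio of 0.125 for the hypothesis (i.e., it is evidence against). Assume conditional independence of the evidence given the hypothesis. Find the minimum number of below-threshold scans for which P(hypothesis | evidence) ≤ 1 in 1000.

4

Prior odds = 0.565/0.435 = 113/87.
Likelihood ratio per below-threshold scan = 0.125.
Target odds: 0.001 ÷ 0.999 = 1/999.
Need (113/87) × 0.125ⁿ ≤ 1/999, i.e. 0.125ⁿ ≤ 29/37629.
0.125³ = 0.001953125 is still above 29/37629 but 0.125⁴ = 1/4096 is at or below it, so n = 4.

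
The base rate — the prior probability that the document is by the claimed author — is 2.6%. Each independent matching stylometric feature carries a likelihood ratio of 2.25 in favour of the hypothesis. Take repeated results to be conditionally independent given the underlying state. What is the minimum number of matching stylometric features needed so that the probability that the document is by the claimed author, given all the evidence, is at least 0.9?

8

Prior odds: 0.026 ÷ 0.974 = 13/487.
Likelihood ratio per matching stylometric feature = 2.25.
Target odds: 0.9 ÷ 0.1 = 9.
Require 2.25ⁿ ≥ 9 ÷ (13/487) = 4383/13.
2.25⁷ = 4782969/16384 falls short of 4383/13 but 2.25⁸ = 43046721/65536 reaches it, so n = 8.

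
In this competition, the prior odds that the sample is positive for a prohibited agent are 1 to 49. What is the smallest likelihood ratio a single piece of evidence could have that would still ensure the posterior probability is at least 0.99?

4851

Prior odds = 1/49.
Target odds = 0.99/0.01 = 99.
Required Bayes factor = 99 ÷ (1/49) = 4851.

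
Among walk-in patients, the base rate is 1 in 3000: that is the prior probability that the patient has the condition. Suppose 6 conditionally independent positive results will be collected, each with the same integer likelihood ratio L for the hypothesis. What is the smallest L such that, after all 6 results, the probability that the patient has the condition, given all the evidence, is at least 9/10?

Prior odds = (1/3000)/(2999/3000) = 1/2999.
Target odds = 0.9/0.1 = 9.
Need L⁶ ≥ 9 ÷ (1/2999) = 26991.
5⁶ = 15625 < 26991 ≤ 46656 = 6⁶, so L = 6.

6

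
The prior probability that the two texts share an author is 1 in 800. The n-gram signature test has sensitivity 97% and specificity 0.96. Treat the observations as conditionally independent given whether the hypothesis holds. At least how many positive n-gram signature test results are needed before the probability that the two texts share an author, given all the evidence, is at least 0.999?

5

Prior odds = 0.00125/0.99875 = 1/799.
False-positive rate = 1 − 0.96 = 0.04; likelihood ratio of a positive = 0.97/0.04 = 24.25.
Target posterior odds = 0.999/0.001 = 999.
Require 24.25ⁿ ≥ 999 ÷ (1/799) = 798201.
24.25⁴ = 88529281/256 falls short of 798201 but 24.25⁵ ≈8.38607e+06 reaches it, so n = 5.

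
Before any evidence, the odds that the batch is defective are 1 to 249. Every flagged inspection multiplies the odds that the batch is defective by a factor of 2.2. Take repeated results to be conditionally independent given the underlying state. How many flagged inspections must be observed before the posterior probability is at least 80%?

9

Prior odds = 1/249.
Likelihood ratio per flagged inspection = 2.2.
Target posterior odds = 0.8/0.2 = 4.
Need (1/249) × 2.2ⁿ ≥ 4, i.e. 2.2ⁿ ≥ 996.
2.2⁸ = 214358881/390625 falls short of 996 but 2.2⁹ ≈1207.27 reaches it, so n = 9.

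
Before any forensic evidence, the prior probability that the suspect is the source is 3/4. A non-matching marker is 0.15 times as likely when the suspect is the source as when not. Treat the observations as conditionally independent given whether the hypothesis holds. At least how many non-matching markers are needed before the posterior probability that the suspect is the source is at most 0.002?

Prior odds = 0.75/0.25 = 3.
Likelihood ratio per non-matching marker = 0.15.
Target odds: 0.002 ÷ 0.998 = 1/499.
Require 0.15ⁿ ≤ 1/499 ÷ 3 = 1/1497.
0.15³ = 0.003375 is still above 1/1497 but 0.15⁴ = 81/160000 is at or below it, so n = 4.

4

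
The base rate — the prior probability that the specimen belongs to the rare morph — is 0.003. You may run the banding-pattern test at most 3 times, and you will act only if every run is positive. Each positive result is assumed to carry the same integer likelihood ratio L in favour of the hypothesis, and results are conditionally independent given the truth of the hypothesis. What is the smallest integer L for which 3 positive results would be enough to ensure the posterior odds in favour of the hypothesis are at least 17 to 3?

13

Prior odds = 0.003/0.997 = 3/997.
Target odds = 17/3.
Need L³ ≥ 17/3 ÷ (3/997) = 16949/9.
12³ = 1728 < 16949/9 ≤ 2197 = 13³, so L = 13.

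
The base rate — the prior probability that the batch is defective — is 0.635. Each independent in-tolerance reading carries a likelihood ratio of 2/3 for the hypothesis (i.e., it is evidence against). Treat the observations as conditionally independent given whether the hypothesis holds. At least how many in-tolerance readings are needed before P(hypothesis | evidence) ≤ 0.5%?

Prior odds = 0.635/0.365 = 127/73.
Likelihood ratio per in-tolerance reading = 2/3.
Target posterior odds = 0.005/0.995 = 1/199.
Need (127/73) × (2/3)ⁿ ≤ 1/199, i.e. (2/3)ⁿ ≤ 73/25273.
(2/3)¹⁴ = 16384/4782969 is still above 73/25273 but (2/3)¹⁵ = 32768/14348907 is at or below it, so n = 15.

15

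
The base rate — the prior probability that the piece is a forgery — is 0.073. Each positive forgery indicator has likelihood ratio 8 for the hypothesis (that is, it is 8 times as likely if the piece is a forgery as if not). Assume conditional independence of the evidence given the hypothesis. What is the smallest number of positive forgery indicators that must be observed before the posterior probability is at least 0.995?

4

Prior odds = 0.073/0.927 = 73/927.
Likelihood ratio per positive forgery indicator = 8.
Target posterior odds = 0.995/0.005 = 199.
Require 8ⁿ ≥ 199 ÷ (73/927) = 184473/73.
8³ = 512 falls short of 184473/73 but 8⁴ = 4096 reaches it, so n = 4.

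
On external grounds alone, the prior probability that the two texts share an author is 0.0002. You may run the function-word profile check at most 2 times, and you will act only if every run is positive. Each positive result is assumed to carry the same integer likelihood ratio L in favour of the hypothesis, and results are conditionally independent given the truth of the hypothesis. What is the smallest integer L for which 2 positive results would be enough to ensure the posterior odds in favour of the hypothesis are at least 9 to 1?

Prior odds = 0.0002/0.9998 = 1/4999.
Target odds = 9.
Need L² ≥ 9 ÷ (1/4999) = 44991.
212² = 44944 < 44991 ≤ 45369 = 213², so L = 213.

213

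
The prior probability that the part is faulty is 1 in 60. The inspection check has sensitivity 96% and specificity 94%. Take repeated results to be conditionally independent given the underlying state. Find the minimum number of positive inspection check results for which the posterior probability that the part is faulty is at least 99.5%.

4

Prior odds = (1/60)/(59/60) = 1/59.
False-positive rate = 1 − 0.94 = 0.06; likelihood ratio of a positive = 0.96/0.06 = 16.
Target posterior odds = 0.995/0.005 = 199.
Require 16ⁿ ≥ 199 ÷ (1/59) = 11741.
16³ = 4096 falls short of 11741 but 16⁴ = 65536 reaches it, so n = 4.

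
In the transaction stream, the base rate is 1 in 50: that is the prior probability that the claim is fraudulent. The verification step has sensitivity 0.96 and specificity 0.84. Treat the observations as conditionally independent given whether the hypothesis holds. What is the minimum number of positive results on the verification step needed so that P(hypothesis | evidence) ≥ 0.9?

4

Prior odds: 0.02 ÷ 0.98 = 1/49.
False-positive rate = 1 − 0.84 = 0.16; likelihood ratio of a positive = 0.96/0.16 = 6.
Target posterior odds = 0.9/0.1 = 9.
Require 6ⁿ ≥ 9 ÷ (1/49) = 441.
6³ = 216 falls short of 441 but 6⁴ = 1296 reaches it, so n = 4.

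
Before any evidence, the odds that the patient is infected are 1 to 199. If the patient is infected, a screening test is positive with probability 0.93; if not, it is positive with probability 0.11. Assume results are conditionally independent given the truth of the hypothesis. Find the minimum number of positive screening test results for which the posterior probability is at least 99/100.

Prior odds = 1/199.
Likelihood ratio of a positive = 0.93/0.11 = 93/11.
Target posterior odds = 0.99/0.01 = 99.
Need (1/199) × (93/11)ⁿ ≥ 99, i.e. (93/11)ⁿ ≥ 19701.
(93/11)⁴ = 74805201/14641 falls short of 19701 but (93/11)⁵ ≈43196.8 reaches it, so n = 5.

5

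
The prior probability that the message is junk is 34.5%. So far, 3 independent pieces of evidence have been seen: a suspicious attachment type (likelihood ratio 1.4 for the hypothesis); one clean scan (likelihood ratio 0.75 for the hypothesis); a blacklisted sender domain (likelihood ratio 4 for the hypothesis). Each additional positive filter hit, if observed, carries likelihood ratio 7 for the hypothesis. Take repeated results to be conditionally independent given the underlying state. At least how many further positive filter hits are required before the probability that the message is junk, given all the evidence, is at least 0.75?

Prior odds = 0.345/0.655 = 69/131.
Combined Bayes factor of the evidence already in hand = 1.4 × 0.75 × 4 = 4.2.
Odds after that evidence = (69/131) × 4.2 = 1449/655.
Target odds = 0.75/0.25 = 3.
Need 7ⁿ ≥ 3 ÷ (1449/655) = 655/483.
7¹ = 7, which meets the required 655/483; so n = 1.

1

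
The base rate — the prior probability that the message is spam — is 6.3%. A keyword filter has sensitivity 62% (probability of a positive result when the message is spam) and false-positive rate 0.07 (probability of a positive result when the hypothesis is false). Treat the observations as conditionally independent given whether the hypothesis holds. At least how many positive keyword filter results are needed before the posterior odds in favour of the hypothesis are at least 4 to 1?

2

Prior odds: 0.063 ÷ 0.937 = 63/937.
Likelihood ratio of a positive result = 0.62/0.07 = 62/7.
Target odds = 4.
Require (62/7)ⁿ ≥ 4 ÷ (63/937) = 3748/63.
(62/7)¹ = 62/7 falls short of 3748/63 but (62/7)² = 3844/49 reaches it, so n = 2.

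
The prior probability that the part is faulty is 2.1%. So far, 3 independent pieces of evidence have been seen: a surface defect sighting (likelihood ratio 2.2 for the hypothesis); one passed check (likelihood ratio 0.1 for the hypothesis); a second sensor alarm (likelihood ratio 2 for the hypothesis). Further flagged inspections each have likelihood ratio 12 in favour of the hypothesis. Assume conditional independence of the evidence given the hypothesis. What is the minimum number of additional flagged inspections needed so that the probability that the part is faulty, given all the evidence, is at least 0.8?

3

Prior odds = 0.021/0.979 = 21/979.
Combined Bayes factor of the evidence already in hand = 2.2 × 0.1 × 2 = 0.44.
Odds after that evidence = (21/979) × 0.44 = 21/2225.
Target odds = 0.8/0.2 = 4.
Need 12ⁿ ≥ 4 ÷ (21/2225) = 8900/21.
12² = 144 falls short of 8900/21 but 12³ = 1728 reaches it, so n = 3.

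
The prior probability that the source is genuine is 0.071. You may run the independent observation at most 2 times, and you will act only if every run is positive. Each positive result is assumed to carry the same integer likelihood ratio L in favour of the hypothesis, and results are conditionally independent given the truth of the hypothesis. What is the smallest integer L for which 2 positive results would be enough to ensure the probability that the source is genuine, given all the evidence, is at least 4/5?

8

Prior odds = 0.071/0.929 = 71/929.
Target odds = 0.8/0.2 = 4.
Need L² ≥ 4 ÷ (71/929) = 3716/71.
7² = 49 < 3716/71 ≤ 64 = 8², so L = 8.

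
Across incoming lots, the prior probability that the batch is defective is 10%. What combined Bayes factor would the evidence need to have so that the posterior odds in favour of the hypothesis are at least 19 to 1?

171

Prior odds = 0.1/0.9 = 1/9.
Target odds = 19.
Required Bayes factor = 19 ÷ (1/9) = 171.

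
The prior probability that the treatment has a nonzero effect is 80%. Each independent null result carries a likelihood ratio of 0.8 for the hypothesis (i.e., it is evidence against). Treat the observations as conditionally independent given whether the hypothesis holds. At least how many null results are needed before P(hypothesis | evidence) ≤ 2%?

24

Prior odds: 0.8 ÷ 0.2 = 4.
Likelihood ratio per null result = 0.8.
Target posterior odds = 0.02/0.98 = 1/49.
Require 0.8ⁿ ≤ 1/49 ÷ 4 = 1/196.
0.8²³ ≈0.00590296 is still above 1/196 but 0.8²⁴ ≈0.00472237 is at or below it, so n = 24.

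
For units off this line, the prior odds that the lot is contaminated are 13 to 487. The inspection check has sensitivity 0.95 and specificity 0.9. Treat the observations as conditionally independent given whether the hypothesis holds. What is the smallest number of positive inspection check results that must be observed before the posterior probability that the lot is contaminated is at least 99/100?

Prior odds = 13/487.
False-positive rate = 1 − 0.9 = 0.1; likelihood ratio of a positive = 0.95/0.1 = 9.5.
Target odds: 0.99 ÷ 0.01 = 99.
Require 9.5ⁿ ≥ 99 ÷ (13/487) = 48213/13.
9.5³ = 857.375 falls short of 48213/13 but 9.5⁴ = 8145.0625 reaches it, so n = 4.

4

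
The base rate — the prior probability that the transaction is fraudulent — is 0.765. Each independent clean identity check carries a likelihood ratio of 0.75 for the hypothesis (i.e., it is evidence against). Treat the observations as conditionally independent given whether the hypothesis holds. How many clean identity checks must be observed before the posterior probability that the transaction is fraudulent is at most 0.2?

Prior odds: 0.765 ÷ 0.235 = 153/47.
Likelihood ratio per clean identity check = 0.75.
Target posterior odds = 0.2/0.8 = 0.25.
Need (153/47) × 0.75ⁿ ≤ 0.25, i.e. 0.75ⁿ ≤ 47/612.
0.75⁸ = 6561/65536 is still above 47/612 but 0.75⁹ = 19683/262144 is at or below it, so n = 9.

9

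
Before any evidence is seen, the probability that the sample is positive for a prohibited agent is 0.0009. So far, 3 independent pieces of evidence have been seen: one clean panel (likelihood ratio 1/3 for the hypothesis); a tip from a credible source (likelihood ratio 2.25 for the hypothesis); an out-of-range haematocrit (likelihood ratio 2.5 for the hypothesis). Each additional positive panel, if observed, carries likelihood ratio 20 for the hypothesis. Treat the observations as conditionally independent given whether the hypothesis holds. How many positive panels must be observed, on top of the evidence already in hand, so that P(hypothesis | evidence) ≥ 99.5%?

4

Prior odds = 0.0009/0.9991 = 9/9991.
Combined Bayes factor of the evidence already in hand = (1/3) × 2.25 × 2.5 = 1.875.
Odds after that evidence = (9/9991) × 1.875 = 135/79928.
Target odds = 0.995/0.005 = 199.
Need 20ⁿ ≥ 199 ÷ (135/79928) = 15905672/135.
20³ = 8000 falls short of 15905672/135 but 20⁴ = 160000 reaches it, so n = 4.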